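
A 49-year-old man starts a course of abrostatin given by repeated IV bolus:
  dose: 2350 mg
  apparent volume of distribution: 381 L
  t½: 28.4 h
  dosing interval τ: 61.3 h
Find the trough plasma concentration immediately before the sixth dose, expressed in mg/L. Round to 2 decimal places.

C₀ per dose = Dose / Vd = 2350 / 381 = 6.168 mg/L
k = ln2 / t½ = 0.693147 / 28.4 = 0.02441 h⁻¹
Fraction remaining after one interval: r = e^(−kτ) = e^(−0.02441 × 61.3) = 0.2239
Before dose 6, 5 doses have been given (aged 1τ, 2τ, 3τ, 4τ, 5τ).
C_trough = C₀ × (r + r² + … + r^5) = C₀ × r(1−r^5)/(1−r)
        = 6.168 × 0.2239 × (1 − 0.0005627) / (1 − 0.2239) = 1.778 mg/L

1.78 mg/L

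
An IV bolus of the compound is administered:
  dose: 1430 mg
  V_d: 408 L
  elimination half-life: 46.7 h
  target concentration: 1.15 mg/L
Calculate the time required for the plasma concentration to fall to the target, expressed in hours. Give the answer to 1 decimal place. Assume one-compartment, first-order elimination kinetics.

75.1 h

C₀ = Dose / Vd = 1430 / 408 = 3.505 mg/L
k = ln2 / t½ = 0.693147 / 46.7 = 0.01484 h⁻¹
t = ln(C₀ / C) / k = ln(3.505 / 1.15) / 0.01484
  = ln(3.048) / 0.01484 = 1.114 / 0.01484 = 75.07 h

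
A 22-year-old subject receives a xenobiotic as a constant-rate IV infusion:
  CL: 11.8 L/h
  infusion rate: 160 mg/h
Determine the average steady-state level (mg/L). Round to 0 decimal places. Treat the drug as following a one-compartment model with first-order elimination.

At steady state Css = R₀ / CL = 160 / 11.80 = 13.56 mg/L

14 mg/L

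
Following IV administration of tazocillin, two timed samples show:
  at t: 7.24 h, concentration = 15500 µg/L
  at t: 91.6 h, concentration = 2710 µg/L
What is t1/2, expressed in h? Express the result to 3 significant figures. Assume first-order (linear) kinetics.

33.5 h

k = ln(C₁/C₂) / (t₂ − t₁) = ln(15500/2710) / (91.6 − 7.24)
  = 1.744 / 84.36 = 0.02067 h⁻¹
t½ = ln2 / k = 0.693147 / 0.02067 = 33.53 h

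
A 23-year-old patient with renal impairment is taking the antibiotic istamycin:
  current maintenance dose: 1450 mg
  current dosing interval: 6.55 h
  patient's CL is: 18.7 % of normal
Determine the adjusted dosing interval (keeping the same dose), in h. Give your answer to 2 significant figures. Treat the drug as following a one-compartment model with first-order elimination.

To keep the same average steady-state level, dosing rate must scale with clearance.
CL ratio = 18.7 / 100 = 0.1870
New interval (same dose) = 6.55 / 0.1870 = 35.03 h

35 h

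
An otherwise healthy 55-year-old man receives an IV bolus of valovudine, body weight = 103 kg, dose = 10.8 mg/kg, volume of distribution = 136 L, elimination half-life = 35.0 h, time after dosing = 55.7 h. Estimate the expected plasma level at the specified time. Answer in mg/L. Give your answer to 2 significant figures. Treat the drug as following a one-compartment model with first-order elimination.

2.7 mg/L

Total dose = 10.8 × 103 = 1112 mg
C₀ = Dose / Vd = 1112 / 136 = 8.176 mg/L
k = ln2 / t½ = 0.693147 / 35.0 = 0.01980 h⁻¹
C = C₀ · e^(−k·t) = 8.176 × e^(−0.01980 × 55.7)
  = 8.176 × 0.3319 = 2.714 mg/L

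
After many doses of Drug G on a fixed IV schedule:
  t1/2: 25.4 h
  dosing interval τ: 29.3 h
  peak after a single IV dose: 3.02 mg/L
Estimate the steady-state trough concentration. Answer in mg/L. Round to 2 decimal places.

k = ln2 / t½ = 0.693147 / 25.4 = 0.02729 h⁻¹
e^(−kτ) = e^(−0.02729 × 29.3) = 0.4495
Accumulation ratio R = 1 / (1 − e^(−kτ)) = 1 / (1 − 0.4495) = 1.817
Steady-state trough = C₀ × R × e^(−kτ) = 3.02 × 1.817 × 0.4495 = 2.467 mg/L

2.47 mg/L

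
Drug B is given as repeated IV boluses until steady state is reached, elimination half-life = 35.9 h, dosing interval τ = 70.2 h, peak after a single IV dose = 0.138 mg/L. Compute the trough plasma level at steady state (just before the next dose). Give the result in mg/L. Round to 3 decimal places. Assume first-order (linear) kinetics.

0.048 mg/L

k = ln2 / t½ = 0.693147 / 35.9 = 0.01931 h⁻¹
e^(−kτ) = e^(−0.01931 × 70.2) = 0.2578
Accumulation ratio R = 1 / (1 − e^(−kτ)) = 1 / (1 − 0.2578) = 1.347
Steady-state trough = C₀ × R × e^(−kτ) = 0.138 × 1.347 × 0.2578 = 0.04792 mg/L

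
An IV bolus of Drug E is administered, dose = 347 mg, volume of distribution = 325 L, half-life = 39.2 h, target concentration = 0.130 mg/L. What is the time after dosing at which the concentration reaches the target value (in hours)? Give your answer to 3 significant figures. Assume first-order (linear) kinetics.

C₀ = Dose / Vd = 347.0 / 325 = 1.068 mg/L
k = ln2 / t½ = 0.693147 / 39.2 = 0.01768 h⁻¹
t = ln(C₀ / C) / k = ln(1.068 / 0.130) / 0.01768
  = ln(8.215) / 0.01768 = 2.106 / 0.01768 = 119.1 h

119 h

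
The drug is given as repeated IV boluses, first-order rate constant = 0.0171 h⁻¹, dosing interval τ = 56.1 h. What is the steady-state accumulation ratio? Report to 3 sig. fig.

e^(−kτ) = e^(−0.01710 × 56.1) = 0.3832
Accumulation ratio R = 1 / (1 − e^(−kτ)) = 1 / (1 − 0.3832) = 1.621

1.62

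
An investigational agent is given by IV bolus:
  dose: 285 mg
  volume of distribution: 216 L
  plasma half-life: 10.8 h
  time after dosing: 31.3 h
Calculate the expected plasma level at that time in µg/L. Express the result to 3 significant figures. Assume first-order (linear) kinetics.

C₀ = Dose / Vd = 285.0 / 216 = 1.319 mg/L
k = ln2 / t½ = 0.693147 / 10.8 = 0.06418 h⁻¹
C = C₀ · e^(−k·t) = 1.319 × e^(−0.06418 × 31.3)
  = 1.319 × 0.1341 = 0.1769 mg/L
Convert: 0.1769 mg/L × 1000 = 176.9 µg/L

177 µg/L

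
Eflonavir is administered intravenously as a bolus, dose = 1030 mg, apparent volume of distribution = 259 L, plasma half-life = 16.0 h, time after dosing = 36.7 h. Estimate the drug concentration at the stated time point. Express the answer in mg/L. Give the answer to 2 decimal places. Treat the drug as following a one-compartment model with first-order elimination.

C₀ = Dose / Vd = 1030 / 259 = 3.977 mg/L
k = ln2 / t½ = 0.693147 / 16.0 = 0.04332 h⁻¹
C = C₀ · e^(−k·t) = 3.977 × e^(−0.04332 × 36.7)
  = 3.977 × 0.2040 = 0.8113 mg/L

0.81 mg/L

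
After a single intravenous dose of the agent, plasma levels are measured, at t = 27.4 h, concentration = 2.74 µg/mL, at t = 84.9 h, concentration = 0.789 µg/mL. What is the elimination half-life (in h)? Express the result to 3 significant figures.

k = ln(C₁/C₂) / (t₂ − t₁) = ln(2.74/0.789) / (84.9 − 27.4)
  = 1.245 / 57.50 = 0.02165 h⁻¹
t½ = ln2 / k = 0.693147 / 0.02165 = 32.02 h

32.0 h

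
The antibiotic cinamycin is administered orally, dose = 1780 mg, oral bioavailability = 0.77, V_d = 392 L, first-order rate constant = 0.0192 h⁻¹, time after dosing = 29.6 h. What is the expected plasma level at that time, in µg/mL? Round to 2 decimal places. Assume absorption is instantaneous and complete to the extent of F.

Amount reaching circulation = F × Dose = 0.77 × 1780 = 1371 mg
C₀ = F·Dose / Vd = 1371 / 392 = 3.497 mg/L
C = C₀ · e^(−k·t) = 3.497 × e^(−0.01920 × 29.6)
  = 3.497 × 0.5665 = 1.981 mg/L
(1.981 mg/L = 1.981 µg/mL)

1.98 µg/mL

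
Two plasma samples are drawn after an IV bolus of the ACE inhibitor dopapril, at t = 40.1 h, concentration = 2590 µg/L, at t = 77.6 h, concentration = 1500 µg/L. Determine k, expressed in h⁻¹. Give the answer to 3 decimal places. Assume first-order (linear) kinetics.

0.015 h⁻¹

k = ln(C₁/C₂) / (t₂ − t₁) = ln(2590/1500) / (77.6 − 40.1)
  = 0.5462 / 37.50 = 0.01457 h⁻¹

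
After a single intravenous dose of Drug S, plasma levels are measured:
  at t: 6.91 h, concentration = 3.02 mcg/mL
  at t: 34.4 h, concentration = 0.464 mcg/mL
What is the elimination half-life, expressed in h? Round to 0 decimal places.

k = ln(C₁/C₂) / (t₂ − t₁) = ln(3.02/0.464) / (34.4 − 6.91)
  = 1.873 / 27.49 = 0.06813 h⁻¹
t½ = ln2 / k = 0.693147 / 0.06813 = 10.17 h

10 h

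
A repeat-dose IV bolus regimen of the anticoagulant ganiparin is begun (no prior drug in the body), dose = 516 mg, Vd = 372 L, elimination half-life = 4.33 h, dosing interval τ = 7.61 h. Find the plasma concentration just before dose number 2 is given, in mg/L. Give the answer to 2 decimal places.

0.41 mg/L

C₀ per dose = Dose / Vd = 516 / 372 = 1.387 mg/L
k = ln2 / t½ = 0.693147 / 4.33 = 0.1601 h⁻¹
Fraction remaining after one interval: r = e^(−kτ) = e^(−0.1601 × 7.61) = 0.2957
Before dose 2, 1 dose has been given (aged 1τ).
C_trough = C₀ × r = 1.387 × 0.2957 = 0.4101 mg/L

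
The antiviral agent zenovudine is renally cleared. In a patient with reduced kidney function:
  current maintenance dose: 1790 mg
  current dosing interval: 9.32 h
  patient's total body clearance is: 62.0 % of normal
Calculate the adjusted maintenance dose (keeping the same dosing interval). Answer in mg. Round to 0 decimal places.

To keep the same average steady-state level, dosing rate must scale with clearance.
CL ratio = 62.0 / 100 = 0.6200
New dose (same interval) = 1790 × 0.6200 = 1110 mg

1110 mg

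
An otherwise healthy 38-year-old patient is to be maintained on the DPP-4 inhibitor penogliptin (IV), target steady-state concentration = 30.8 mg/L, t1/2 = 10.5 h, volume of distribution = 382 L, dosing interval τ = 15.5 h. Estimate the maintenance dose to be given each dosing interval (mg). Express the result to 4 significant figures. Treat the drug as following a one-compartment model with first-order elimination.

k = ln2 / t½ = 0.693147 / 10.5 = 0.06601 h⁻¹
CL = k × Vd = 0.06601 × 382 = 25.22 L/h
At steady state, Dose/τ = Css × CL.
Dose = Css × CL × τ = 30.8 × 25.22 × 15.5 = 12040 mg

12040 mg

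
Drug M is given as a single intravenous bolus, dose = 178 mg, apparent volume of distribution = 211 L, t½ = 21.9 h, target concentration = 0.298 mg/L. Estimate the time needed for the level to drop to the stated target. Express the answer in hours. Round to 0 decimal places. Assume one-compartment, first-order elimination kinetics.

33 h

C₀ = Dose / Vd = 178.0 / 211 = 0.8436 mg/L
k = ln2 / t½ = 0.693147 / 21.9 = 0.03165 h⁻¹
t = ln(C₀ / C) / k = ln(0.8436 / 0.298) / 0.03165
  = ln(2.831) / 0.03165 = 1.041 / 0.03165 = 32.89 h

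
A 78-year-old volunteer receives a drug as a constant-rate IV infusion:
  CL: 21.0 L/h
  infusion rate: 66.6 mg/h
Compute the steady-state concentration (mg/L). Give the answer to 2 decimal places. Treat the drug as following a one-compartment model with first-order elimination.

3.17 mg/L

At steady state Css = R₀ / CL = 66.6 / 21.00 = 3.171 mg/L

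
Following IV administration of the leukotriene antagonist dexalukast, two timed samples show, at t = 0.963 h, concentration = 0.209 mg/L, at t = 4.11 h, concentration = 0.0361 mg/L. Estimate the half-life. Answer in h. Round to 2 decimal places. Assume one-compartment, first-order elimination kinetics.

k = ln(C₁/C₂) / (t₂ − t₁) = ln(0.209/0.0361) / (4.11 − 0.963)
  = 1.756 / 3.147 = 0.5580 h⁻¹
t½ = ln2 / k = 0.693147 / 0.5580 = 1.242 h

1.24 h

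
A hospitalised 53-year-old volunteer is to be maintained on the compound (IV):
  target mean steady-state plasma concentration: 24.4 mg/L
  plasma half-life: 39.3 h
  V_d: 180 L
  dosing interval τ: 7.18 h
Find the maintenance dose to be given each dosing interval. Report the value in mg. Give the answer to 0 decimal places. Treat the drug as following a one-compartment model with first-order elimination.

k = ln2 / t½ = 0.693147 / 39.3 = 0.01764 h⁻¹
CL = k × Vd = 0.01764 × 180 = 3.175 L/h
At steady state, Dose/τ = Css × CL.
Dose = Css × CL × τ = 24.4 × 3.175 × 7.18 = 556.2 mg

556 mg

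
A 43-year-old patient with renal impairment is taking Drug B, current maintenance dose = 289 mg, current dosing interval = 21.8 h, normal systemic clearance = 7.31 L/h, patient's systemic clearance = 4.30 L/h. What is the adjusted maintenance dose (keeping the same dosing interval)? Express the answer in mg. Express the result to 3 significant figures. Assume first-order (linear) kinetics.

170 mg

To keep the same average steady-state level, dosing rate must scale with clearance.
CL ratio = 4.30 / 7.31 = 0.5882
New dose (same interval) = 289 × 0.5882 = 170.0 mg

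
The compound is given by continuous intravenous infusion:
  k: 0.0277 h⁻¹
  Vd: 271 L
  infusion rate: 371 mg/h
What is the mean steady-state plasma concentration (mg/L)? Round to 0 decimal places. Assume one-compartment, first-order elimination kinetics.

49 mg/L

CL = k × Vd = 0.02770 × 271 = 7.507 L/h
At steady state Css = R₀ / CL = 371 / 7.507 = 49.42 mg/L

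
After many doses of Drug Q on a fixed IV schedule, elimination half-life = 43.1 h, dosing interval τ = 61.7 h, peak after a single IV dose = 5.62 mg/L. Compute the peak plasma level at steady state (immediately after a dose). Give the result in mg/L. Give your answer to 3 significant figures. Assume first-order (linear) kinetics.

k = ln2 / t½ = 0.693147 / 43.1 = 0.01608 h⁻¹
e^(−kτ) = e^(−0.01608 × 61.7) = 0.3708
Accumulation ratio R = 1 / (1 − e^(−kτ)) = 1 / (1 − 0.3708) = 1.589
Steady-state peak = C₀ × R = 5.62 × 1.589 = 8.930 mg/L

8.93 mg/L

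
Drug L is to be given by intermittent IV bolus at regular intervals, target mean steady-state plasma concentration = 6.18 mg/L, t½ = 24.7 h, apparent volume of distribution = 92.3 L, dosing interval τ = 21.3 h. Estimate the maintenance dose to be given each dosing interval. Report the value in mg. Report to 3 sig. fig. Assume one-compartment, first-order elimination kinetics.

k = ln2 / t½ = 0.693147 / 24.7 = 0.02806 h⁻¹
CL = k × Vd = 0.02806 × 92.3 = 2.590 L/h
At steady state, Dose/τ = Css × CL.
Dose = Css × CL × τ = 6.18 × 2.590 × 21.3 = 340.9 mg

341 mg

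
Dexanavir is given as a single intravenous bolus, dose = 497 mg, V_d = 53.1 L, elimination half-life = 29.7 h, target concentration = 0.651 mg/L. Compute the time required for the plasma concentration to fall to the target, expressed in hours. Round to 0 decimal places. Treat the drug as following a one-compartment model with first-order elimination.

114 h

C₀ = Dose / Vd = 497.0 / 53.1 = 9.360 mg/L
k = ln2 / t½ = 0.693147 / 29.7 = 0.02334 h⁻¹
t = ln(C₀ / C) / k = ln(9.360 / 0.651) / 0.02334
  = ln(14.38) / 0.02334 = 2.666 / 0.02334 = 114.2 h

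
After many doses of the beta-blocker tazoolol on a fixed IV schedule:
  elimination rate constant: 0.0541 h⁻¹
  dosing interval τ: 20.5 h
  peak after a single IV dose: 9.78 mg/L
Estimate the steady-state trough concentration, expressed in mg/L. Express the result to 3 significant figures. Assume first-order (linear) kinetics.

e^(−kτ) = e^(−0.05410 × 20.5) = 0.3299
Accumulation ratio R = 1 / (1 − e^(−kτ)) = 1 / (1 − 0.3299) = 1.492
Steady-state trough = C₀ × R × e^(−kτ) = 9.78 × 1.492 × 0.3299 = 4.814 mg/L

4.81 mg/L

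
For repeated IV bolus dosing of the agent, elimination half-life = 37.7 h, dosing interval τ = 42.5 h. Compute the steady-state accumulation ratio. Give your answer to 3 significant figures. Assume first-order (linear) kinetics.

1.84

k = ln2 / t½ = 0.693147 / 37.7 = 0.01839 h⁻¹
e^(−kτ) = e^(−0.01839 × 42.5) = 0.4577
Accumulation ratio R = 1 / (1 − e^(−kτ)) = 1 / (1 − 0.4577) = 1.844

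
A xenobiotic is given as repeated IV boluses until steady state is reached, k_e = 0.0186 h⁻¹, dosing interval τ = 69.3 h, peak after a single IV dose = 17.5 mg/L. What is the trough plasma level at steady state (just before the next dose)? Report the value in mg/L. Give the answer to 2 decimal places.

6.66 mg/L

e^(−kτ) = e^(−0.01860 × 69.3) = 0.2756
Accumulation ratio R = 1 / (1 − e^(−kτ)) = 1 / (1 − 0.2756) = 1.380
Steady-state trough = C₀ × R × e^(−kτ) = 17.5 × 1.380 × 0.2756 = 6.656 mg/L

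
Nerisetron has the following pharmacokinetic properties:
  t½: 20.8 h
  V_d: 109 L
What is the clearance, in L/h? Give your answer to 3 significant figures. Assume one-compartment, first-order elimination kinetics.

3.63 L/h

k = ln2 / t½ = 0.693147 / 20.8 = 0.03332 h⁻¹
CL = k × Vd = 0.03332 × 109 = 3.632 L/h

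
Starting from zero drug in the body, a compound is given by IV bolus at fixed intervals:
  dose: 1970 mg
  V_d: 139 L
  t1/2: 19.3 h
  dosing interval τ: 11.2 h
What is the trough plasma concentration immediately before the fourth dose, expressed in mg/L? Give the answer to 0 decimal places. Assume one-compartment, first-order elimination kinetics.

C₀ per dose = Dose / Vd = 1970 / 139 = 14.17 mg/L
k = ln2 / t½ = 0.693147 / 19.3 = 0.03591 h⁻¹
Fraction remaining after one interval: r = e^(−kτ) = e^(−0.03591 × 11.2) = 0.6689
Before dose 4, 3 doses have been given (aged 1τ, 2τ, 3τ).
C_trough = C₀ × (r + r² + … + r^3) = C₀ × r(1−r^3)/(1−r)
        = 14.17 × 0.6689 × (1 − 0.2993) / (1 − 0.6689) = 20.06 mg/L

20 mg/L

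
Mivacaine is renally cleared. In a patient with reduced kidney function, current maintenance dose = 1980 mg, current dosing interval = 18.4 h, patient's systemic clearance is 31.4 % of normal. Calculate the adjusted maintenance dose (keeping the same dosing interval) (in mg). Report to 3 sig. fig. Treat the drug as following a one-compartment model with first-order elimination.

To keep the same average steady-state level, dosing rate must scale with clearance.
CL ratio = 31.4 / 100 = 0.3140
New dose (same interval) = 1980 × 0.3140 = 621.7 mg

622 mg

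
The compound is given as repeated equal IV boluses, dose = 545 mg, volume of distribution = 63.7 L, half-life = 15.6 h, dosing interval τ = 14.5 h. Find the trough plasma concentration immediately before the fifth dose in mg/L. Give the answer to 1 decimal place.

8.7 mg/L

C₀ per dose = Dose / Vd = 545 / 63.7 = 8.556 mg/L
k = ln2 / t½ = 0.693147 / 15.6 = 0.04443 h⁻¹
Fraction remaining after one interval: r = e^(−kτ) = e^(−0.04443 × 14.5) = 0.5251
Before dose 5, 4 doses have been given (aged 1τ, 2τ, 3τ, 4τ).
C_trough = C₀ × (r + r² + … + r^4) = C₀ × r(1−r^4)/(1−r)
        = 8.556 × 0.5251 × (1 − 0.07603) / (1 − 0.5251) = 8.741 mg/L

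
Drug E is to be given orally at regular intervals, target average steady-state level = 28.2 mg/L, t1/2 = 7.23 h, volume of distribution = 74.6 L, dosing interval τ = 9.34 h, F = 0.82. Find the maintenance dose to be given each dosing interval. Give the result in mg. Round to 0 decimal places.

k = ln2 / t½ = 0.693147 / 7.23 = 0.09587 h⁻¹
CL = k × Vd = 0.09587 × 74.6 = 7.152 L/h
At steady state, F × (Dose/τ) = Css × CL.
Dose = Css × CL × τ / F = 28.2 × 7.152 × 9.34 / 0.82 = 2297 mg

2297 mg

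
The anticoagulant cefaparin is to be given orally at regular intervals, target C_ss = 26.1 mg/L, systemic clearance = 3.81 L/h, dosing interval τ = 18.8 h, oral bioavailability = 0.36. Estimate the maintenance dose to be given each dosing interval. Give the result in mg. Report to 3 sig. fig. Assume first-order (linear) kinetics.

5190 mg

At steady state, F × (Dose/τ) = Css × CL.
Dose = Css × CL × τ / F = 26.1 × 3.810 × 18.8 / 0.36 = 5193 mg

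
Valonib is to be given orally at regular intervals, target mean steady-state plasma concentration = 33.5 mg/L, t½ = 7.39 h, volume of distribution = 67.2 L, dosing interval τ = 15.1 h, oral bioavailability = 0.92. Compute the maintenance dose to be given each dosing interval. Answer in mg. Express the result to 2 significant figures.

k = ln2 / t½ = 0.693147 / 7.39 = 0.09380 h⁻¹
CL = k × Vd = 0.09380 × 67.2 = 6.303 L/h
At steady state, F × (Dose/τ) = Css × CL.
Dose = Css × CL × τ / F = 33.5 × 6.303 × 15.1 / 0.92 = 3466 mg

3500 mg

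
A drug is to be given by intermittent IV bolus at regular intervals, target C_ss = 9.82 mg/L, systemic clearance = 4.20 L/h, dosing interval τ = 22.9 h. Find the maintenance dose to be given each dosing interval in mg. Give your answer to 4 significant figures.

944.5 mg

At steady state, Dose/τ = Css × CL.
Dose = Css × CL × τ = 9.82 × 4.200 × 22.9 = 944.5 mg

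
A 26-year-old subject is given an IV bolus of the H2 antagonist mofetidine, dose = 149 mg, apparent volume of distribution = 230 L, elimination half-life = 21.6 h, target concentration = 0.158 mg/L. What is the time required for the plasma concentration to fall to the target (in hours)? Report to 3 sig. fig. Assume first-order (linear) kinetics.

44.0 h

C₀ = Dose / Vd = 149.0 / 230 = 0.6478 mg/L
k = ln2 / t½ = 0.693147 / 21.6 = 0.03209 h⁻¹
t = ln(C₀ / C) / k = ln(0.6478 / 0.158) / 0.03209
  = ln(4.100) / 0.03209 = 1.411 / 0.03209 = 43.97 h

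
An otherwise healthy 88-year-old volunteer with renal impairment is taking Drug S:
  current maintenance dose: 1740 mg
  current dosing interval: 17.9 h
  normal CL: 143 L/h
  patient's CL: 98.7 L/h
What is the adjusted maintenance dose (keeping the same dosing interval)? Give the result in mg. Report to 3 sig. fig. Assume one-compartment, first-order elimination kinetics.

To keep the same average steady-state level, dosing rate must scale with clearance.
CL ratio = 98.7 / 143 = 0.6902
New dose (same interval) = 1740 × 0.6902 = 1201 mg

1200 mg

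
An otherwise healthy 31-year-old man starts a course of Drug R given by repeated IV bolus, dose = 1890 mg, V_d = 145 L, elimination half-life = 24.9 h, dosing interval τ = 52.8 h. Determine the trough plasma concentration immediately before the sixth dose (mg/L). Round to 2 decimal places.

C₀ per dose = Dose / Vd = 1890 / 145 = 13.03 mg/L
k = ln2 / t½ = 0.693147 / 24.9 = 0.02784 h⁻¹
Fraction remaining after one interval: r = e^(−kτ) = e^(−0.02784 × 52.8) = 0.2299
Before dose 6, 5 doses have been given (aged 1τ, 2τ, 3τ, 4τ, 5τ).
C_trough = C₀ × (r + r² + … + r^5) = C₀ × r(1−r^5)/(1−r)
        = 13.03 × 0.2299 × (1 − 0.0006422) / (1 − 0.2299) = 3.887 mg/L

3.89 mg/L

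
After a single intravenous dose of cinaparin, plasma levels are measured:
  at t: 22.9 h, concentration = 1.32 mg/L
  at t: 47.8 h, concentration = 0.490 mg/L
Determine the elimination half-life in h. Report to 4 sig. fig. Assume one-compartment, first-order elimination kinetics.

17.42 h

k = ln(C₁/C₂) / (t₂ − t₁) = ln(1.32/0.490) / (47.8 − 22.9)
  = 0.9910 / 24.90 = 0.03980 h⁻¹
t½ = ln2 / k = 0.693147 / 0.03980 = 17.42 h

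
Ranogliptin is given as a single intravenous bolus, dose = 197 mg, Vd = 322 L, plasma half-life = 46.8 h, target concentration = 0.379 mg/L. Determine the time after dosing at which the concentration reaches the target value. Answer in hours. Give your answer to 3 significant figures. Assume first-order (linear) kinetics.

C₀ = Dose / Vd = 197.0 / 322 = 0.6118 mg/L
k = ln2 / t½ = 0.693147 / 46.8 = 0.01481 h⁻¹
t = ln(C₀ / C) / k = ln(0.6118 / 0.379) / 0.01481
  = ln(1.614) / 0.01481 = 0.4787 / 0.01481 = 32.32 h

32.3 h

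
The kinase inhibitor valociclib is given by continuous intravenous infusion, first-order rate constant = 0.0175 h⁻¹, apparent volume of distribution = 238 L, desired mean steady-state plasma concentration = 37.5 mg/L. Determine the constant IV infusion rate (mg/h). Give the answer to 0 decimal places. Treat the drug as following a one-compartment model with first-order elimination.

156 mg/h

CL = k × Vd = 0.01750 × 238 = 4.165 L/h
At steady state, infusion rate R₀ = Css × CL = 37.5 × 4.165 = 156.2 mg/h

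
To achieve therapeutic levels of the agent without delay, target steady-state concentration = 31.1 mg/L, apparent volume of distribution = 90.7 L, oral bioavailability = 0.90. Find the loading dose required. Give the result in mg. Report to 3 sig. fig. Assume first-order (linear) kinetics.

LD = Css × Vd / F = 31.1 × 90.7 / 0.90 = 3134 mg

3130 mg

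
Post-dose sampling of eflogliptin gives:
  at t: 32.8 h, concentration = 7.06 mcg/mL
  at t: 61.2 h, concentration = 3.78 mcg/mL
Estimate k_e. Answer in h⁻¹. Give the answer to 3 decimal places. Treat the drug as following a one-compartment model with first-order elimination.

k = ln(C₁/C₂) / (t₂ − t₁) = ln(7.06/3.78) / (61.2 − 32.8)
  = 0.6247 / 28.40 = 0.02200 h⁻¹

0.022 h⁻¹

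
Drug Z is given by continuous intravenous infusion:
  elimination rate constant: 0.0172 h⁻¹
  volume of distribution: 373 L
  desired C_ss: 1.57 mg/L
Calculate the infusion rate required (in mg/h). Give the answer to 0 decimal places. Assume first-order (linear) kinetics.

CL = k × Vd = 0.01720 × 373 = 6.416 L/h
At steady state, infusion rate R₀ = Css × CL = 1.57 × 6.416 = 10.07 mg/h

10 mg/h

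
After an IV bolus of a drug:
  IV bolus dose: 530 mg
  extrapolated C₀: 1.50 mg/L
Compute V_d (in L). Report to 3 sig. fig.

Vd = Dose / C₀ = 530.0 / 1.50 = 353.3 L

353 L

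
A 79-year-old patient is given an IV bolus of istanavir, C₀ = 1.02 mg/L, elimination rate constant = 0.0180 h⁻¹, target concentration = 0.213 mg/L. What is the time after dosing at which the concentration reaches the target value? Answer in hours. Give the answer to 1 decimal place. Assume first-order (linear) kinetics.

t = ln(C₀ / C) / k = ln(1.020 / 0.213) / 0.01800
  = ln(4.789) / 0.01800 = 1.566 / 0.01800 = 87.00 h

87.0 h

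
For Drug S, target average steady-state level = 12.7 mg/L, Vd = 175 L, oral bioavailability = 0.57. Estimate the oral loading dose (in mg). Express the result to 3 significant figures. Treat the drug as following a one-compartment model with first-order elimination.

3900 mg

LD = Css × Vd / F = 12.7 × 175 / 0.57 = 3899 mg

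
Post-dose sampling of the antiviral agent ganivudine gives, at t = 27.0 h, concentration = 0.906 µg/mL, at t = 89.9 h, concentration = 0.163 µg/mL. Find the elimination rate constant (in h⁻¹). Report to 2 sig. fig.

0.027 h⁻¹

k = ln(C₁/C₂) / (t₂ − t₁) = ln(0.906/0.163) / (89.9 − 27.0)
  = 1.715 / 62.90 = 0.02727 h⁻¹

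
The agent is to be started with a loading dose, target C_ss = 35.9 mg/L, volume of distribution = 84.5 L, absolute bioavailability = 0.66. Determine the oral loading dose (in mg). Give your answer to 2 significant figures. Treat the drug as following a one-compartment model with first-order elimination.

4600 mg

LD = Css × Vd / F = 35.9 × 84.5 / 0.66 = 4596 mg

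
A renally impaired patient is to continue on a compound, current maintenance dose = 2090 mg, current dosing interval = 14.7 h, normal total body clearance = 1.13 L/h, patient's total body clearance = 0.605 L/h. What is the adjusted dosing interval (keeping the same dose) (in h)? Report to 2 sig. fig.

27 h

To keep the same average steady-state level, dosing rate must scale with clearance.
CL ratio = 0.605 / 1.13 = 0.5354
New interval (same dose) = 14.7 / 0.5354 = 27.46 h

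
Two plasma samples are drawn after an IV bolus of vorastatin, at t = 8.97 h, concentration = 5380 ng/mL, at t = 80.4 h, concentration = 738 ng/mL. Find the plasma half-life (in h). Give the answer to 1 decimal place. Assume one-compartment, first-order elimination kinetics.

k = ln(C₁/C₂) / (t₂ − t₁) = ln(5380/738) / (80.4 − 8.97)
  = 1.986 / 71.43 = 0.02780 h⁻¹
t½ = ln2 / k = 0.693147 / 0.02780 = 24.93 h

24.9 h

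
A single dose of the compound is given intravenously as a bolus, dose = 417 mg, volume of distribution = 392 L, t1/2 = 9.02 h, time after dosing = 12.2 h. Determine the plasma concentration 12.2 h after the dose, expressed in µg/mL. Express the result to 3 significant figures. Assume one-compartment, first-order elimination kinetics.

0.417 µg/mL

C₀ = Dose / Vd = 417.0 / 392 = 1.064 mg/L
k = ln2 / t½ = 0.693147 / 9.02 = 0.07685 h⁻¹
C = C₀ · e^(−k·t) = 1.064 × e^(−0.07685 × 12.2)
  = 1.064 × 0.3916 = 0.4167 mg/L
(0.4167 mg/L = 0.4167 µg/mL)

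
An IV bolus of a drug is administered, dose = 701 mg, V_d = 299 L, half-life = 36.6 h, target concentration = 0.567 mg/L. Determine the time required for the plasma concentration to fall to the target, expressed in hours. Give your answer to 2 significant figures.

75 h

C₀ = Dose / Vd = 701.0 / 299 = 2.344 mg/L
k = ln2 / t½ = 0.693147 / 36.6 = 0.01894 h⁻¹
t = ln(C₀ / C) / k = ln(2.344 / 0.567) / 0.01894
  = ln(4.134) / 0.01894 = 1.419 / 0.01894 = 74.92 h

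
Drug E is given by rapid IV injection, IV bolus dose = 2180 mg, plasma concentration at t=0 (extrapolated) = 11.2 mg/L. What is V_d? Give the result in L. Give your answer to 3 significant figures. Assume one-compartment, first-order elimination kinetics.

195 L

Vd = Dose / C₀ = 2180 / 11.2 = 194.6 L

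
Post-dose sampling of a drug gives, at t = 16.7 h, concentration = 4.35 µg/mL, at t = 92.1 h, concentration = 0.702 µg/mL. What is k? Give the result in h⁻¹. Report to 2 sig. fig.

0.024 h⁻¹

k = ln(C₁/C₂) / (t₂ − t₁) = ln(4.35/0.702) / (92.1 − 16.7)
  = 1.824 / 75.40 = 0.02419 h⁻¹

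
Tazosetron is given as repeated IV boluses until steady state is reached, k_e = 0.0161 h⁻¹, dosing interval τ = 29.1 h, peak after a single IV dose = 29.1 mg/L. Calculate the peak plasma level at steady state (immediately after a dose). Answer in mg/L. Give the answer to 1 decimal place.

e^(−kτ) = e^(−0.01610 × 29.1) = 0.6259
Accumulation ratio R = 1 / (1 − e^(−kτ)) = 1 / (1 − 0.6259) = 2.673
Steady-state peak = C₀ × R = 29.1 × 2.673 = 77.78 mg/L

77.8 mg/L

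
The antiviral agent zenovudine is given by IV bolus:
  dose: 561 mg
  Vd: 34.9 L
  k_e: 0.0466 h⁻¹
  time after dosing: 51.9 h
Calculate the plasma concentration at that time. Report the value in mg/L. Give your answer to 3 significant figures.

1.43 mg/L

C₀ = Dose / Vd = 561.0 / 34.9 = 16.07 mg/L
C = C₀ · e^(−k·t) = 16.07 × e^(−0.04660 × 51.9)
  = 16.07 × 0.08905 = 1.431 mg/L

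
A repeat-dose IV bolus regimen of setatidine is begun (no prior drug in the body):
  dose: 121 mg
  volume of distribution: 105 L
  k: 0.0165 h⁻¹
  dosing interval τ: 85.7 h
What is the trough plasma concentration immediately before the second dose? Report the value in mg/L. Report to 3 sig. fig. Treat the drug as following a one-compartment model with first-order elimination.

0.280 mg/L

C₀ per dose = Dose / Vd = 121 / 105 = 1.152 mg/L
Fraction remaining after one interval: r = e^(−kτ) = e^(−0.01650 × 85.7) = 0.2432
Before dose 2, 1 dose has been given (aged 1τ).
C_trough = C₀ × r = 1.152 × 0.2432 = 0.2802 mg/L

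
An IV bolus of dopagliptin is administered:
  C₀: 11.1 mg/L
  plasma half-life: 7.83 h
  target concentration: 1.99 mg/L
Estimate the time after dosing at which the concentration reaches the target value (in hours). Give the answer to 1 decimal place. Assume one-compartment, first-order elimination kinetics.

k = ln2 / t½ = 0.693147 / 7.83 = 0.08852 h⁻¹
t = ln(C₀ / C) / k = ln(11.10 / 1.99) / 0.08852
  = ln(5.578) / 0.08852 = 1.719 / 0.08852 = 19.42 h

19.4 h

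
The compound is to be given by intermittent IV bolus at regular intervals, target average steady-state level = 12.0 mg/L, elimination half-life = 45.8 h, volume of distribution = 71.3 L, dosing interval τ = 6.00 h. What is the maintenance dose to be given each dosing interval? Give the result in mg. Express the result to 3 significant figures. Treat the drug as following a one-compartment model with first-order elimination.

77.7 mg

k = ln2 / t½ = 0.693147 / 45.8 = 0.01513 h⁻¹
CL = k × Vd = 0.01513 × 71.3 = 1.079 L/h
At steady state, Dose/τ = Css × CL.
Dose = Css × CL × τ = 12.0 × 1.079 × 6.00 = 77.69 mg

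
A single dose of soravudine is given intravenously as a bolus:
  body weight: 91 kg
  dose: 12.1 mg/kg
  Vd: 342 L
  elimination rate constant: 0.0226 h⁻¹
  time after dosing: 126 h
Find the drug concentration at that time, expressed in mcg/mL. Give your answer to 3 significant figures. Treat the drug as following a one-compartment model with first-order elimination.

Total dose = 12.1 × 91 = 1101 mg
C₀ = Dose / Vd = 1101 / 342 = 3.219 mg/L
C = C₀ · e^(−k·t) = 3.219 × e^(−0.02260 × 126)
  = 3.219 × 0.05798 = 0.1866 mg/L
(0.1866 mg/L = 0.1866 mcg/mL)

0.187 mcg/mL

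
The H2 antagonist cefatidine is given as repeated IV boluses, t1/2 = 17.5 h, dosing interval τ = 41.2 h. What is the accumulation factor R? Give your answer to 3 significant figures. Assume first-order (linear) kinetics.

k = ln2 / t½ = 0.693147 / 17.5 = 0.03961 h⁻¹
e^(−kτ) = e^(−0.03961 × 41.2) = 0.1956
Accumulation ratio R = 1 / (1 − e^(−kτ)) = 1 / (1 − 0.1956) = 1.243

1.24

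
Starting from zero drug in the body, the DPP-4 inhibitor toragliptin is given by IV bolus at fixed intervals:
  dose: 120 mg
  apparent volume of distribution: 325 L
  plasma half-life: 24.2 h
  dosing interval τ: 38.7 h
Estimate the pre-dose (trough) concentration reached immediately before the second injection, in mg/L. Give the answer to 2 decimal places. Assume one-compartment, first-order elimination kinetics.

0.12 mg/L

C₀ per dose = Dose / Vd = 120 / 325 = 0.3692 mg/L
k = ln2 / t½ = 0.693147 / 24.2 = 0.02864 h⁻¹
Fraction remaining after one interval: r = e^(−kτ) = e^(−0.02864 × 38.7) = 0.3301
Before dose 2, 1 dose has been given (aged 1τ).
C_trough = C₀ × r = 0.3692 × 0.3301 = 0.1219 mg/L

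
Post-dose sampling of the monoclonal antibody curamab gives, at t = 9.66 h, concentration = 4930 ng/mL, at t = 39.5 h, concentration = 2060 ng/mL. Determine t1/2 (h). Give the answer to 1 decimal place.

23.7 h

k = ln(C₁/C₂) / (t₂ − t₁) = ln(4930/2060) / (39.5 − 9.66)
  = 0.8726 / 29.84 = 0.02924 h⁻¹
t½ = ln2 / k = 0.693147 / 0.02924 = 23.71 h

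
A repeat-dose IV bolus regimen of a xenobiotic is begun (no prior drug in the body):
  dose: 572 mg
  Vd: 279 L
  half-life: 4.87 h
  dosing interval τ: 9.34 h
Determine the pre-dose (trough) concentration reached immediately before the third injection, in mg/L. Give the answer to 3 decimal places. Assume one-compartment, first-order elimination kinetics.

C₀ per dose = Dose / Vd = 572 / 279 = 2.050 mg/L
k = ln2 / t½ = 0.693147 / 4.87 = 0.1423 h⁻¹
Fraction remaining after one interval: r = e^(−kτ) = e^(−0.1423 × 9.34) = 0.2647
Before dose 3, 2 doses have been given (aged 1τ, 2τ).
C_trough = C₀ × (r + r²) = 2.050 × (0.2647 + 0.07007) = 0.6863 mg/L

0.686 mg/L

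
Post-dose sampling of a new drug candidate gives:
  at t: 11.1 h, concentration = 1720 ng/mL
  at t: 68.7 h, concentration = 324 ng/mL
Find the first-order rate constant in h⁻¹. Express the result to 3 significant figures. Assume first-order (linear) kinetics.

k = ln(C₁/C₂) / (t₂ − t₁) = ln(1720/324) / (68.7 − 11.1)
  = 1.669 / 57.60 = 0.02898 h⁻¹

0.0290 h⁻¹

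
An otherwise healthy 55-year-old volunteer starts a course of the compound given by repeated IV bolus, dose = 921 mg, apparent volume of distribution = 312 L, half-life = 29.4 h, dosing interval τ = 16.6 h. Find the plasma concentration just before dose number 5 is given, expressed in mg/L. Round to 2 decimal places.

4.87 mg/L

C₀ per dose = Dose / Vd = 921 / 312 = 2.952 mg/L
k = ln2 / t½ = 0.693147 / 29.4 = 0.02358 h⁻¹
Fraction remaining after one interval: r = e^(−kτ) = e^(−0.02358 × 16.6) = 0.6761
Before dose 5, 4 doses have been given (aged 1τ, 2τ, 3τ, 4τ).
C_trough = C₀ × (r + r² + … + r^4) = C₀ × r(1−r^4)/(1−r)
        = 2.952 × 0.6761 × (1 − 0.2090) / (1 − 0.6761) = 4.874 mg/L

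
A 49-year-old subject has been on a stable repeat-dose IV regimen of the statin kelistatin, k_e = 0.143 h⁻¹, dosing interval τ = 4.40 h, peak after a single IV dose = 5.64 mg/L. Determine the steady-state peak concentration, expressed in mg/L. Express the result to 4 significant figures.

e^(−kτ) = e^(−0.1430 × 4.40) = 0.5330
Accumulation ratio R = 1 / (1 − e^(−kτ)) = 1 / (1 − 0.5330) = 2.141
Steady-state peak = C₀ × R = 5.64 × 2.141 = 12.08 mg/L

12.08 mg/L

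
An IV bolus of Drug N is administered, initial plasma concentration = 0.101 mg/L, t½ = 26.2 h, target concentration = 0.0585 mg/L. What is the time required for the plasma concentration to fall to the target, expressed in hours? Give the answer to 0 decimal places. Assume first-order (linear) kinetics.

k = ln2 / t½ = 0.693147 / 26.2 = 0.02646 h⁻¹
t = ln(C₀ / C) / k = ln(0.1010 / 0.0585) / 0.02646
  = ln(1.726) / 0.02646 = 0.5458 / 0.02646 = 20.63 h

21 h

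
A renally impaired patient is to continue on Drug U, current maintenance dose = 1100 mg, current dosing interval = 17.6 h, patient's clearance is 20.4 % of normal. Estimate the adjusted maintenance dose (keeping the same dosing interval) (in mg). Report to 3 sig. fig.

To keep the same average steady-state level, dosing rate must scale with clearance.
CL ratio = 20.4 / 100 = 0.2040
New dose (same interval) = 1100 × 0.2040 = 224.4 mg

224 mg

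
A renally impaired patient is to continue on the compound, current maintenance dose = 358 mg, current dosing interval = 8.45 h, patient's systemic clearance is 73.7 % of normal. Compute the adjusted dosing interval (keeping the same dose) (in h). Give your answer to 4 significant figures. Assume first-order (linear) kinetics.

To keep the same average steady-state level, dosing rate must scale with clearance.
CL ratio = 73.7 / 100 = 0.7370
New interval (same dose) = 8.45 / 0.7370 = 11.47 h

11.47 h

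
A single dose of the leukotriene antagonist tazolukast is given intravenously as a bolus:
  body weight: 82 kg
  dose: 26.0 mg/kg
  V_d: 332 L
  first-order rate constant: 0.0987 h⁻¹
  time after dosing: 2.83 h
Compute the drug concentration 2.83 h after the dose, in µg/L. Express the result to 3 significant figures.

4860 µg/L

Total dose = 26.0 × 82 = 2132 mg
C₀ = Dose / Vd = 2132 / 332 = 6.422 mg/L
C = C₀ · e^(−k·t) = 6.422 × e^(−0.09870 × 2.83)
  = 6.422 × 0.7563 = 4.857 mg/L
Convert: 4.857 mg/L × 1000 = 4857 µg/L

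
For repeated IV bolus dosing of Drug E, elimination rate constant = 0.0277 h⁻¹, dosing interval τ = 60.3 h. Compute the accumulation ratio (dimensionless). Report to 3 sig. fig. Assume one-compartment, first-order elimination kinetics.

e^(−kτ) = e^(−0.02770 × 60.3) = 0.1882
Accumulation ratio R = 1 / (1 − e^(−kτ)) = 1 / (1 − 0.1882) = 1.232

1.23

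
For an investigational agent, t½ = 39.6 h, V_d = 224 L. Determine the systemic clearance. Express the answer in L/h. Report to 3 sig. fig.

3.92 L/h

k = ln2 / t½ = 0.693147 / 39.6 = 0.01750 h⁻¹
CL = k × Vd = 0.01750 × 224 = 3.920 L/h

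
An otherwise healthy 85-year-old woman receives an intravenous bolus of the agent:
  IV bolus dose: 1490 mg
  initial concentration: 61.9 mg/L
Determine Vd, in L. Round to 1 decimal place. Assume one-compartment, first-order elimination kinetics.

Vd = Dose / C₀ = 1490 / 61.9 = 24.07 L

24.1 L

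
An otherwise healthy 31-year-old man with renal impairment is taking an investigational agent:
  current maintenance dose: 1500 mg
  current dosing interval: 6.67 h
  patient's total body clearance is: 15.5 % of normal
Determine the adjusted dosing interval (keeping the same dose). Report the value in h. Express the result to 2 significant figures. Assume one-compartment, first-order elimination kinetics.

To keep the same average steady-state level, dosing rate must scale with clearance.
CL ratio = 15.5 / 100 = 0.1550
New interval (same dose) = 6.67 / 0.1550 = 43.03 h

43 h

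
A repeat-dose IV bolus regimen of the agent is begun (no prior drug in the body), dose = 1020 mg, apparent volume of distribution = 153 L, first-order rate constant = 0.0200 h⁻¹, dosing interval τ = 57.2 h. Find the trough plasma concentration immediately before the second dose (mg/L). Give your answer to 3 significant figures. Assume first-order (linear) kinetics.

2.12 mg/L

C₀ per dose = Dose / Vd = 1020 / 153 = 6.667 mg/L
Fraction remaining after one interval: r = e^(−kτ) = e^(−0.02000 × 57.2) = 0.3185
Before dose 2, 1 dose has been given (aged 1τ).
C_trough = C₀ × r = 6.667 × 0.3185 = 2.123 mg/L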